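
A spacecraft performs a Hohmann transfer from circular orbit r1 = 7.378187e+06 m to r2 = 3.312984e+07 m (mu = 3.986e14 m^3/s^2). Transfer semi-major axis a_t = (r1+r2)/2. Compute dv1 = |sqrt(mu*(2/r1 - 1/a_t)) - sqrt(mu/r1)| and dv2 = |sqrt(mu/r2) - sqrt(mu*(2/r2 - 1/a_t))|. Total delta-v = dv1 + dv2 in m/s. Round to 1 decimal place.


Step 1: Transfer semi-major axis a_t = (7.378187e+06 + 3.312984e+07) / 2 = 2.025401e+07 m
Step 2: v1 (circular at r1) = sqrt(mu/r1) = 7350.11 m/s
Step 3: v_t1 = sqrt(mu*(2/r1 - 1/a_t)) = 9400.43 m/s
Step 4: dv1 = |9400.43 - 7350.11| = 2050.33 m/s
Step 5: v2 (circular at r2) = 3468.64 m/s, v_t2 = 2093.53 m/s
Step 6: dv2 = |3468.64 - 2093.53| = 1375.11 m/s
Step 7: Total delta-v = 2050.33 + 1375.11 = 3425.4 m/s

3425.4


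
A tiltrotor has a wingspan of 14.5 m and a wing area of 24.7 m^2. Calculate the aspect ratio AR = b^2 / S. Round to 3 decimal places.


Step 1: b^2 = 14.5^2 = 210.25
Step 2: AR = 210.25 / 24.7 = 8.512

8.512


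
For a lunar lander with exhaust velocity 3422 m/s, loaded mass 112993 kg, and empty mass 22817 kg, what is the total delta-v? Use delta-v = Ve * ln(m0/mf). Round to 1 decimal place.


Step 1: Mass ratio m0/mf = 112993 / 22817 = 4.952141
Step 2: ln(4.952141) = 1.59982
Step 3: delta-v = 3422 * 1.59982 = 5474.6 m/s

5474.6


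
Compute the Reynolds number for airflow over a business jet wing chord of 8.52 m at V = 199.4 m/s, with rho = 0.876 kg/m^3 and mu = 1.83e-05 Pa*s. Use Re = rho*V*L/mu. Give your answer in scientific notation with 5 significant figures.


Step 1: Numerator = rho * V * L = 0.876 * 199.4 * 8.52 = 1488.225888
Step 2: Re = 1488.225888 / 1.83e-05
Step 3: Re = 8.1324e+07

8.1324e+07


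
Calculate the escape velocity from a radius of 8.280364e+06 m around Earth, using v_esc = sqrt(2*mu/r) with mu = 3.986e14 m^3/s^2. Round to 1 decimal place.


Step 1: 2*mu/r = 2 * 3.986e14 / 8.280364e+06 = 96275960.8152
Step 2: v_esc = sqrt(96275960.8152) = 9812.0 m/s

9812.0


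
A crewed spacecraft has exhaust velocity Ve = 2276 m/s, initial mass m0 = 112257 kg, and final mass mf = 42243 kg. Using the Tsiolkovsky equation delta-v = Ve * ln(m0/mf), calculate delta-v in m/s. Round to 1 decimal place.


Step 1: Mass ratio m0/mf = 112257 / 42243 = 2.657411
Step 2: ln(2.657411) = 0.977352
Step 3: delta-v = 2276 * 0.977352 = 2224.5 m/s

2224.5


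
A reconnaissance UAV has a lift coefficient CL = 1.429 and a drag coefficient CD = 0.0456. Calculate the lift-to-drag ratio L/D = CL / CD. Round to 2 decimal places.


Step 1: L/D = CL / CD = 1.429 / 0.0456
Step 2: L/D = 31.34

31.34


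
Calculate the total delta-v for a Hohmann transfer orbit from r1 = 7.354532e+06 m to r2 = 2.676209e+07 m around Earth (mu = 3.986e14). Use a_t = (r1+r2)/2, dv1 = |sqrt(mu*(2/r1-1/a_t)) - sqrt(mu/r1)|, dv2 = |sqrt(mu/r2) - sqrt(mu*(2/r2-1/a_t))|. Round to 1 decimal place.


Step 1: Transfer semi-major axis a_t = (7.354532e+06 + 2.676209e+07) / 2 = 1.705831e+07 m
Step 2: v1 (circular at r1) = sqrt(mu/r1) = 7361.92 m/s
Step 3: v_t1 = sqrt(mu*(2/r1 - 1/a_t)) = 9221.11 m/s
Step 4: dv1 = |9221.11 - 7361.92| = 1859.19 m/s
Step 5: v2 (circular at r2) = 3859.3 m/s, v_t2 = 2534.07 m/s
Step 6: dv2 = |3859.3 - 2534.07| = 1325.23 m/s
Step 7: Total delta-v = 1859.19 + 1325.23 = 3184.4 m/s

3184.4


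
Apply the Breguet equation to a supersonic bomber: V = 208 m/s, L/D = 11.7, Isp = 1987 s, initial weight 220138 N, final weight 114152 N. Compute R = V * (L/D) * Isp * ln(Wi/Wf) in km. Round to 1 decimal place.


Step 1: Coefficient = V * (L/D) * Isp = 208 * 11.7 * 1987 = 4835563.2 m
Step 2: Wi/Wf = 220138 / 114152 = 1.928464
Step 3: ln(1.928464) = 0.656724
Step 4: R = 4835563.2 * 0.656724 = 3175629.1 m = 3175.6 km

3175.6


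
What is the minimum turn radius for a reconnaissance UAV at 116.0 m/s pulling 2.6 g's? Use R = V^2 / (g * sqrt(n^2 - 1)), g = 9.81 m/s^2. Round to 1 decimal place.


Step 1: V^2 = 116.0^2 = 13456.0
Step 2: n^2 - 1 = 2.6^2 - 1 = 5.76
Step 3: sqrt(5.76) = 2.4
Step 4: R = 13456.0 / (9.81 * 2.4) = 571.5 m

571.5


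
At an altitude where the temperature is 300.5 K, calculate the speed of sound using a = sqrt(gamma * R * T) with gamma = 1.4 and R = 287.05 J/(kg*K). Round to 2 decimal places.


Step 1: gamma * R * T = 1.4 * 287.05 * 300.5 = 120761.935
Step 2: a = sqrt(120761.935) = 347.51 m/s

347.51


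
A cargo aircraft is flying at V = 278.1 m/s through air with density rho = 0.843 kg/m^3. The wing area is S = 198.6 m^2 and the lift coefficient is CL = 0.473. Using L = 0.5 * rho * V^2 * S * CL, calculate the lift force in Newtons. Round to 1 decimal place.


Step 1: Calculate dynamic pressure q = 0.5 * 0.843 * 278.1^2 = 0.5 * 0.843 * 77339.61 = 32598.6456 Pa
Step 2: Multiply by wing area and lift coefficient: L = 32598.6456 * 198.6 * 0.473
Step 3: L = 6474091.0191 * 0.473 = 3062245.1 N

3062245.1


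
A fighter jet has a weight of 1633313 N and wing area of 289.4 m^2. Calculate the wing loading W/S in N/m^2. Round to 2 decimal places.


Step 1: Wing loading = W / S = 1633313 / 289.4
Step 2: Wing loading = 5643.79 N/m^2

5643.79


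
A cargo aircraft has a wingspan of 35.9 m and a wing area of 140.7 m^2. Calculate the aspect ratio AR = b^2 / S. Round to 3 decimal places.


Step 1: b^2 = 35.9^2 = 1288.81
Step 2: AR = 1288.81 / 140.7 = 9.160

9.160


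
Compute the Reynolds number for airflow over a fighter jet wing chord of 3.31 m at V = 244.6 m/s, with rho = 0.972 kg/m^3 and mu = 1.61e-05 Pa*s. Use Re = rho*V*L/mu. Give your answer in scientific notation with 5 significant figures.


Step 1: Numerator = rho * V * L = 0.972 * 244.6 * 3.31 = 786.956472
Step 2: Re = 786.956472 / 1.61e-05
Step 3: Re = 4.8879e+07

4.8879e+07


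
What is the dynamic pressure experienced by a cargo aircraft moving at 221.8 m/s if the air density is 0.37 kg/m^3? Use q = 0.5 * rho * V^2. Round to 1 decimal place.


Step 1: V^2 = 221.8^2 = 49195.24
Step 2: q = 0.5 * 0.37 * 49195.24
Step 3: q = 9101.1 Pa

9101.1


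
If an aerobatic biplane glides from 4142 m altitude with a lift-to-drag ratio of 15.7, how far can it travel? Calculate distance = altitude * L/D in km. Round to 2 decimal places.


Step 1: Glide distance = altitude * L/D = 4142 * 15.7 = 65029.4 m
Step 2: Convert to km: 65029.4 / 1000 = 65.03 km

65.03


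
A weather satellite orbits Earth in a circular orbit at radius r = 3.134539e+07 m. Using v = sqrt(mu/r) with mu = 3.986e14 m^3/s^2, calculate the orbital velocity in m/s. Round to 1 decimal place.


Step 1: mu / r = 3.986e14 / 3.134539e+07 = 12716383.4937
Step 2: v = sqrt(12716383.4937) = 3566.0 m/s

3566.0


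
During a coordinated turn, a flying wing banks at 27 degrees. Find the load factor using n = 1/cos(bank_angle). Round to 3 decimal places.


Step 1: Convert 27 degrees to radians = 0.471239
Step 2: cos(27 deg) = 0.891007
Step 3: n = 1 / 0.891007 = 1.122

1.122


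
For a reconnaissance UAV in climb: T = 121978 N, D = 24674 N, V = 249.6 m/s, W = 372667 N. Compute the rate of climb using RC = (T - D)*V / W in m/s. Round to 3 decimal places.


Step 1: Excess thrust = T - D = 121978 - 24674 = 97304 N
Step 2: Excess power = 97304 * 249.6 = 24287078.4 W
Step 3: RC = 24287078.4 / 372667 = 65.171 m/s

65.171


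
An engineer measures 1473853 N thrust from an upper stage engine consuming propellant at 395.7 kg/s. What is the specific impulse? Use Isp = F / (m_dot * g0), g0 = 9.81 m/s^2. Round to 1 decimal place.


Step 1: m_dot * g0 = 395.7 * 9.81 = 3881.82
Step 2: Isp = 1473853 / 3881.82 = 379.7 s

379.7


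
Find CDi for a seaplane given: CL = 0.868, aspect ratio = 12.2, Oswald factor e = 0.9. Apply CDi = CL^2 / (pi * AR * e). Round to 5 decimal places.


Step 1: CL^2 = 0.868^2 = 0.753424
Step 2: pi * AR * e = 3.14159 * 12.2 * 0.9 = 34.494687
Step 3: CDi = 0.753424 / 34.494687 = 0.02184

0.02184


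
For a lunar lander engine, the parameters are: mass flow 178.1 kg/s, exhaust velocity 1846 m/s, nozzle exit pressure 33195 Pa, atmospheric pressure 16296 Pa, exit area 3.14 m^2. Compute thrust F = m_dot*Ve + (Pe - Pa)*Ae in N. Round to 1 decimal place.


Step 1: Momentum thrust = m_dot * Ve = 178.1 * 1846 = 328772.6 N
Step 2: Pressure thrust = (Pe - Pa) * Ae = (33195 - 16296) * 3.14 = 53062.86 N
Step 3: Total thrust F = 328772.6 + 53062.86 = 381835.5 N

381835.5


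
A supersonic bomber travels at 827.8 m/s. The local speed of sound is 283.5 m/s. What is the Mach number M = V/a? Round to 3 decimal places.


Step 1: M = V / a = 827.8 / 283.5
Step 2: M = 2.920

2.920


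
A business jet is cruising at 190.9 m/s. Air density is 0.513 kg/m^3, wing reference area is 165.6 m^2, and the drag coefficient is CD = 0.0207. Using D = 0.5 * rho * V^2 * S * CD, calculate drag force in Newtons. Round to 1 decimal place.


Step 1: Dynamic pressure q = 0.5 * 0.513 * 190.9^2 = 9347.5808 Pa
Step 2: Drag D = q * S * CD = 9347.5808 * 165.6 * 0.0207
Step 3: D = 32042.8 N

32042.8


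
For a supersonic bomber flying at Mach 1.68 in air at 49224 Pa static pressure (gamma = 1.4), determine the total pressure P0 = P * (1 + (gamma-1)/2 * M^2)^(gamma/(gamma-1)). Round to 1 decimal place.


Step 1: (gamma-1)/2 * M^2 = 0.2 * 2.8224 = 0.56448
Step 2: 1 + 0.56448 = 1.56448
Step 3: Exponent gamma/(gamma-1) = 3.5
Step 4: P0 = 49224 * 1.56448^3.5 = 235761.0 Pa

235761.0


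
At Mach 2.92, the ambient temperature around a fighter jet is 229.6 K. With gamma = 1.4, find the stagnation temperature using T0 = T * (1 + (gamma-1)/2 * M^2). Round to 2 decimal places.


Step 1: (gamma-1)/2 = 0.2
Step 2: M^2 = 8.5264
Step 3: 1 + 0.2 * 8.5264 = 2.70528
Step 4: T0 = 229.6 * 2.70528 = 621.13 K

621.13


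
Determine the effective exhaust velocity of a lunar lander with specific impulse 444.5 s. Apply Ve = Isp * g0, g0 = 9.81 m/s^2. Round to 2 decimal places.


Step 1: Ve = Isp * g0 = 444.5 * 9.81
Step 2: Ve = 4360.55 m/s

4360.55


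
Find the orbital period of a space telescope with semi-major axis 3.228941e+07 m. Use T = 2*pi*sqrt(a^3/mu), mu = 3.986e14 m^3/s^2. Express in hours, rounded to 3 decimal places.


Step 1: a^3 / mu = 3.366513e+22 / 3.986e14 = 8.445844e+07
Step 2: sqrt(8.445844e+07) = 9190.1271 s
Step 3: T = 2*pi * 9190.1271 = 57743.27 s
Step 4: T in hours = 57743.27 / 3600 = 16.040 hours

16.040


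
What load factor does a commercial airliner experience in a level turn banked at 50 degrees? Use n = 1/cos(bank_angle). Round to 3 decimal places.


Step 1: Convert 50 degrees to radians = 0.872665
Step 2: cos(50 deg) = 0.642788
Step 3: n = 1 / 0.642788 = 1.556

1.556


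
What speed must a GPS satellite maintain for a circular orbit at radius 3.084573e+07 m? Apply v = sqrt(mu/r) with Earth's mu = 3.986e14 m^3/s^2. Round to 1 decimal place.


Step 1: mu / r = 3.986e14 / 3.084573e+07 = 12922372.0755
Step 2: v = sqrt(12922372.0755) = 3594.8 m/s

3594.8


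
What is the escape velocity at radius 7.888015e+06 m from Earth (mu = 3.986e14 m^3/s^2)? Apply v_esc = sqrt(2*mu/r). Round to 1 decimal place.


Step 1: 2*mu/r = 2 * 3.986e14 / 7.888015e+06 = 101064716.5351
Step 2: v_esc = sqrt(101064716.5351) = 10053.1 m/s

10053.1


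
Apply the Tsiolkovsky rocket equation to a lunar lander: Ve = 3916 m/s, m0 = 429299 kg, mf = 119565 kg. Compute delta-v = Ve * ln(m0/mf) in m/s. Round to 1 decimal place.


Step 1: Mass ratio m0/mf = 429299 / 119565 = 3.590507
Step 2: ln(3.590507) = 1.278293
Step 3: delta-v = 3916 * 1.278293 = 5005.8 m/s

5005.8


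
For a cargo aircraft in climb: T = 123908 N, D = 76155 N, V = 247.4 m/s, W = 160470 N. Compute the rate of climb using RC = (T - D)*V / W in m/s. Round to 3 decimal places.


Step 1: Excess thrust = T - D = 123908 - 76155 = 47753 N
Step 2: Excess power = 47753 * 247.4 = 11814092.2 W
Step 3: RC = 11814092.2 / 160470 = 73.622 m/s

73.622


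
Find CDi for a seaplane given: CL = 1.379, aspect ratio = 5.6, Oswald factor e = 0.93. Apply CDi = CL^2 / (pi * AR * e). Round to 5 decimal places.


Step 1: CL^2 = 1.379^2 = 1.901641
Step 2: pi * AR * e = 3.14159 * 5.6 * 0.93 = 16.361415
Step 3: CDi = 1.901641 / 16.361415 = 0.11623

0.11623


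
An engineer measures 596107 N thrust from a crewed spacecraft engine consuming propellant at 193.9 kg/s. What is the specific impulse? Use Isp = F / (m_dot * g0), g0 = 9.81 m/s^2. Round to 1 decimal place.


Step 1: m_dot * g0 = 193.9 * 9.81 = 1902.16
Step 2: Isp = 596107 / 1902.16 = 313.4 s

313.4


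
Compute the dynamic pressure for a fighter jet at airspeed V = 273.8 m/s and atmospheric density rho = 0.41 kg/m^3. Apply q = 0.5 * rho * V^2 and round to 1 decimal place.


Step 1: V^2 = 273.8^2 = 74966.44
Step 2: q = 0.5 * 0.41 * 74966.44
Step 3: q = 15368.1 Pa

15368.1


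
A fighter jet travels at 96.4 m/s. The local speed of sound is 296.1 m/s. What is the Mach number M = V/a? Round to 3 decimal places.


Step 1: M = V / a = 96.4 / 296.1
Step 2: M = 0.326

0.326


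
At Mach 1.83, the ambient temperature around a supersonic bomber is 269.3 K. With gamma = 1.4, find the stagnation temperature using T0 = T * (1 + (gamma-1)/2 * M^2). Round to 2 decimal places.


Step 1: (gamma-1)/2 = 0.2
Step 2: M^2 = 3.3489
Step 3: 1 + 0.2 * 3.3489 = 1.66978
Step 4: T0 = 269.3 * 1.66978 = 449.67 K

449.67


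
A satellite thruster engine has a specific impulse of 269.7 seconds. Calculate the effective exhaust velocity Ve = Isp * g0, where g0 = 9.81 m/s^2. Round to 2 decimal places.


Step 1: Ve = Isp * g0 = 269.7 * 9.81
Step 2: Ve = 2645.76 m/s

2645.76


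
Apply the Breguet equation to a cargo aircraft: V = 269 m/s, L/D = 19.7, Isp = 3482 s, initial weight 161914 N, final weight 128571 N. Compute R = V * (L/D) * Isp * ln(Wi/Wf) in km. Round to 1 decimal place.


Step 1: Coefficient = V * (L/D) * Isp = 269 * 19.7 * 3482 = 18452162.6 m
Step 2: Wi/Wf = 161914 / 128571 = 1.259335
Step 3: ln(1.259335) = 0.230584
Step 4: R = 18452162.6 * 0.230584 = 4254774.4 m = 4254.8 km

4254.8


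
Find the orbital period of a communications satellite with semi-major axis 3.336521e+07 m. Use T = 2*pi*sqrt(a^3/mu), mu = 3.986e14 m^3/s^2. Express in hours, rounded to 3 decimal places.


Step 1: a^3 / mu = 3.714339e+22 / 3.986e14 = 9.318463e+07
Step 2: sqrt(9.318463e+07) = 9653.2187 s
Step 3: T = 2*pi * 9653.2187 = 60652.96 s
Step 4: T in hours = 60652.96 / 3600 = 16.848 hours

16.848


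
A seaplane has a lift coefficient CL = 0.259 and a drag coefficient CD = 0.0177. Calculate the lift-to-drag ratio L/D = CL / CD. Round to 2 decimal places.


Step 1: L/D = CL / CD = 0.259 / 0.0177
Step 2: L/D = 14.63

14.63


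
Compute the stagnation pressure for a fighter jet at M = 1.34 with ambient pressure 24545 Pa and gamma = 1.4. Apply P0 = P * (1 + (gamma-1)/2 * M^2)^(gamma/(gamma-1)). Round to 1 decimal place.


Step 1: (gamma-1)/2 * M^2 = 0.2 * 1.7956 = 0.35912
Step 2: 1 + 0.35912 = 1.35912
Step 3: Exponent gamma/(gamma-1) = 3.5
Step 4: P0 = 24545 * 1.35912^3.5 = 71839.8 Pa

71839.8


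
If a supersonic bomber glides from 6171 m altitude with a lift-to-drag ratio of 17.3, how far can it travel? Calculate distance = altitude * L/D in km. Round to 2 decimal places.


Step 1: Glide distance = altitude * L/D = 6171 * 17.3 = 106758.3 m
Step 2: Convert to km: 106758.3 / 1000 = 106.76 km

106.76


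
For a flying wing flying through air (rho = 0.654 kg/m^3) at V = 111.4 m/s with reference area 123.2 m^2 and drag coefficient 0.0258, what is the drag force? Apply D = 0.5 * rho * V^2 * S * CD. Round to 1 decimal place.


Step 1: Dynamic pressure q = 0.5 * 0.654 * 111.4^2 = 4058.0569 Pa
Step 2: Drag D = q * S * CD = 4058.0569 * 123.2 * 0.0258
Step 3: D = 12898.8 N

12898.8


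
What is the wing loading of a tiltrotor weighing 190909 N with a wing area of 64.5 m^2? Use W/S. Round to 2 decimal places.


Step 1: Wing loading = W / S = 190909 / 64.5
Step 2: Wing loading = 2959.83 N/m^2

2959.83


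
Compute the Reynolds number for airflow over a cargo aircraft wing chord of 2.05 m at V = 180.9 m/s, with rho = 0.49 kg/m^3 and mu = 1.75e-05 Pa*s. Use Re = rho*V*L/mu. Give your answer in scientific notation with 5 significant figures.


Step 1: Numerator = rho * V * L = 0.49 * 180.9 * 2.05 = 181.71405
Step 2: Re = 181.71405 / 1.75e-05
Step 3: Re = 1.0384e+07

1.0384e+07


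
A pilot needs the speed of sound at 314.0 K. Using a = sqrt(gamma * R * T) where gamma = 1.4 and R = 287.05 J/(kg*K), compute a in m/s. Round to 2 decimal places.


Step 1: gamma * R * T = 1.4 * 287.05 * 314.0 = 126187.18
Step 2: a = sqrt(126187.18) = 355.23 m/s

355.23


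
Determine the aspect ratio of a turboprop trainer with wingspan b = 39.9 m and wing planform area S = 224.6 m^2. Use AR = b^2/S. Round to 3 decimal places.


Step 1: b^2 = 39.9^2 = 1592.01
Step 2: AR = 1592.01 / 224.6 = 7.088

7.088


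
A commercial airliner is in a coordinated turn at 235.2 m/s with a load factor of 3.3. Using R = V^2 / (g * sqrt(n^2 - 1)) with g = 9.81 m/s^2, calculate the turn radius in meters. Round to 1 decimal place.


Step 1: V^2 = 235.2^2 = 55319.04
Step 2: n^2 - 1 = 3.3^2 - 1 = 9.89
Step 3: sqrt(9.89) = 3.144837
Step 4: R = 55319.04 / (9.81 * 3.144837) = 1793.1 m

1793.1


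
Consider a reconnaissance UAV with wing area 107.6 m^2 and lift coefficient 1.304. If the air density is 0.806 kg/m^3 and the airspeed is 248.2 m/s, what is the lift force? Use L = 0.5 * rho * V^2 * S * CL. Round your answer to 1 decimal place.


Step 1: Calculate dynamic pressure q = 0.5 * 0.806 * 248.2^2 = 0.5 * 0.806 * 61603.24 = 24826.1057 Pa
Step 2: Multiply by wing area and lift coefficient: L = 24826.1057 * 107.6 * 1.304
Step 3: L = 2671288.9755 * 1.304 = 3483360.8 N

3483360.8


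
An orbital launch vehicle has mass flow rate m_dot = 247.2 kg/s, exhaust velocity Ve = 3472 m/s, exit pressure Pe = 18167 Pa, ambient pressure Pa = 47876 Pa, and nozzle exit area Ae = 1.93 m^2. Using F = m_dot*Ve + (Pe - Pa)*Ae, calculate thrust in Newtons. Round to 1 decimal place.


Step 1: Momentum thrust = m_dot * Ve = 247.2 * 3472 = 858278.4 N
Step 2: Pressure thrust = (Pe - Pa) * Ae = (18167 - 47876) * 1.93 = -57338.37 N
Step 3: Total thrust F = 858278.4 + -57338.37 = 800940.0 N

800940.0


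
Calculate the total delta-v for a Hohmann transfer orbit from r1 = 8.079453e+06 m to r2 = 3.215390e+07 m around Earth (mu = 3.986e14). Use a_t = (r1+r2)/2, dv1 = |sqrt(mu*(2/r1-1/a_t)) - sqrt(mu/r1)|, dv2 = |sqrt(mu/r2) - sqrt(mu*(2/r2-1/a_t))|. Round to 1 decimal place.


Step 1: Transfer semi-major axis a_t = (8.079453e+06 + 3.215390e+07) / 2 = 2.011668e+07 m
Step 2: v1 (circular at r1) = sqrt(mu/r1) = 7023.89 m/s
Step 3: v_t1 = sqrt(mu*(2/r1 - 1/a_t)) = 8880.07 m/s
Step 4: dv1 = |8880.07 - 7023.89| = 1856.18 m/s
Step 5: v2 (circular at r2) = 3520.88 m/s, v_t2 = 2231.33 m/s
Step 6: dv2 = |3520.88 - 2231.33| = 1289.55 m/s
Step 7: Total delta-v = 1856.18 + 1289.55 = 3145.7 m/s

3145.7


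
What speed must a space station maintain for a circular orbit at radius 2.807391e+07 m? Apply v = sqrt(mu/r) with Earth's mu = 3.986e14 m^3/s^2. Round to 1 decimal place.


Step 1: mu / r = 3.986e14 / 2.807391e+07 = 14198236.0134
Step 2: v = sqrt(14198236.0134) = 3768.1 m/s

3768.1


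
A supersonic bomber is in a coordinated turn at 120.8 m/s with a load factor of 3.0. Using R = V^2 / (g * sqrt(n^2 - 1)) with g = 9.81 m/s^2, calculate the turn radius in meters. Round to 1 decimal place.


Step 1: V^2 = 120.8^2 = 14592.64
Step 2: n^2 - 1 = 3.0^2 - 1 = 8.0
Step 3: sqrt(8.0) = 2.828427
Step 4: R = 14592.64 / (9.81 * 2.828427) = 525.9 m

525.9


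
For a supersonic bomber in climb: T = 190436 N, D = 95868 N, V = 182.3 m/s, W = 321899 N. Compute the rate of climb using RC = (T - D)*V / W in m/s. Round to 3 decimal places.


Step 1: Excess thrust = T - D = 190436 - 95868 = 94568 N
Step 2: Excess power = 94568 * 182.3 = 17239746.4 W
Step 3: RC = 17239746.4 / 321899 = 53.556 m/s

53.556


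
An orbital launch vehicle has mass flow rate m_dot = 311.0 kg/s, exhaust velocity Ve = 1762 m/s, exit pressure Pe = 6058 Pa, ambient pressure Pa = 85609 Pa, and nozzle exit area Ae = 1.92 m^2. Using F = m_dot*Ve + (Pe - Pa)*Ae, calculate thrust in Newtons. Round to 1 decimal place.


Step 1: Momentum thrust = m_dot * Ve = 311.0 * 1762 = 547982.0 N
Step 2: Pressure thrust = (Pe - Pa) * Ae = (6058 - 85609) * 1.92 = -152737.92 N
Step 3: Total thrust F = 547982.0 + -152737.92 = 395244.1 N

395244.1


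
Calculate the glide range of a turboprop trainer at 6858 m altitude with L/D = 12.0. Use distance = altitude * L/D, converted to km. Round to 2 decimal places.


Step 1: Glide distance = altitude * L/D = 6858 * 12.0 = 82296.0 m
Step 2: Convert to km: 82296.0 / 1000 = 82.30 km

82.30


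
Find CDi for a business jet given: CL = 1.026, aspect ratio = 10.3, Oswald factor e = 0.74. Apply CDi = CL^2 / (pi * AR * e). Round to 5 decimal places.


Step 1: CL^2 = 1.026^2 = 1.052676
Step 2: pi * AR * e = 3.14159 * 10.3 * 0.74 = 23.945219
Step 3: CDi = 1.052676 / 23.945219 = 0.04396

0.04396


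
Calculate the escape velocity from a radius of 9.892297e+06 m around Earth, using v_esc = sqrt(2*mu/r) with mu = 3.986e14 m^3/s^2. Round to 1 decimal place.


Step 1: 2*mu/r = 2 * 3.986e14 / 9.892297e+06 = 80587956.4675
Step 2: v_esc = sqrt(80587956.4675) = 8977.1 m/s

8977.1


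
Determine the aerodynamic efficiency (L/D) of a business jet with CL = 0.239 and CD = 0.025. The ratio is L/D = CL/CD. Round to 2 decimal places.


Step 1: L/D = CL / CD = 0.239 / 0.025
Step 2: L/D = 9.56

9.56


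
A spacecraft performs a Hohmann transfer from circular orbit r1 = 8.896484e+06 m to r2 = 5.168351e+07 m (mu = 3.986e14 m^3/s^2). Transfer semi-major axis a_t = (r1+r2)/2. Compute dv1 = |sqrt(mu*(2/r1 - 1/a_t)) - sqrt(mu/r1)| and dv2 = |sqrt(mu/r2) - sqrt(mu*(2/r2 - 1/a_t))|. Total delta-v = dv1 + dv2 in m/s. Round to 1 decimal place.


Step 1: Transfer semi-major axis a_t = (8.896484e+06 + 5.168351e+07) / 2 = 3.029000e+07 m
Step 2: v1 (circular at r1) = sqrt(mu/r1) = 6693.6 m/s
Step 3: v_t1 = sqrt(mu*(2/r1 - 1/a_t)) = 8743.51 m/s
Step 4: dv1 = |8743.51 - 6693.6| = 2049.92 m/s
Step 5: v2 (circular at r2) = 2777.11 m/s, v_t2 = 1505.05 m/s
Step 6: dv2 = |2777.11 - 1505.05| = 1272.05 m/s
Step 7: Total delta-v = 2049.92 + 1272.05 = 3322.0 m/s

3322.0


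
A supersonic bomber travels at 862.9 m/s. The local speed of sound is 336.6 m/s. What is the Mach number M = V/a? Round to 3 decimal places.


Step 1: M = V / a = 862.9 / 336.6
Step 2: M = 2.564

2.564


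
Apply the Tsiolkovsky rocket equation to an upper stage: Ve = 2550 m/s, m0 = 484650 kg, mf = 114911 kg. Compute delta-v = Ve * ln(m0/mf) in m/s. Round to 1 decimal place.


Step 1: Mass ratio m0/mf = 484650 / 114911 = 4.217612
Step 2: ln(4.217612) = 1.439269
Step 3: delta-v = 2550 * 1.439269 = 3670.1 m/s

3670.1


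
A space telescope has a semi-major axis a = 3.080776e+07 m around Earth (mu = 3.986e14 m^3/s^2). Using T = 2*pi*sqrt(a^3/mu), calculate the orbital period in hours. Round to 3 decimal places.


Step 1: a^3 / mu = 2.924020e+22 / 3.986e14 = 7.335726e+07
Step 2: sqrt(7.335726e+07) = 8564.885 s
Step 3: T = 2*pi * 8564.885 = 53814.76 s
Step 4: T in hours = 53814.76 / 3600 = 14.949 hours

14.949


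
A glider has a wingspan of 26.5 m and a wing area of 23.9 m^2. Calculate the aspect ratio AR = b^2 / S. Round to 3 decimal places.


Step 1: b^2 = 26.5^2 = 702.25
Step 2: AR = 702.25 / 23.9 = 29.383

29.383


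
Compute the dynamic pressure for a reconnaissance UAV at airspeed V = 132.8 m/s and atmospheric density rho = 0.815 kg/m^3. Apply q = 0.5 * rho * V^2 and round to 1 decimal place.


Step 1: V^2 = 132.8^2 = 17635.84
Step 2: q = 0.5 * 0.815 * 17635.84
Step 3: q = 7186.6 Pa

7186.6


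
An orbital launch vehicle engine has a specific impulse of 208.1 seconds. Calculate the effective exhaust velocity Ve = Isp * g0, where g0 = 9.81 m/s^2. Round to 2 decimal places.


Step 1: Ve = Isp * g0 = 208.1 * 9.81
Step 2: Ve = 2041.46 m/s

2041.46


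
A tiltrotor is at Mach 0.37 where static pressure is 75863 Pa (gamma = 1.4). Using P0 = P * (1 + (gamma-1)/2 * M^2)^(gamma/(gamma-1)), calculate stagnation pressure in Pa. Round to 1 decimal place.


Step 1: (gamma-1)/2 * M^2 = 0.2 * 0.1369 = 0.02738
Step 2: 1 + 0.02738 = 1.02738
Step 3: Exponent gamma/(gamma-1) = 3.5
Step 4: P0 = 75863 * 1.02738^3.5 = 83385.2 Pa

83385.2


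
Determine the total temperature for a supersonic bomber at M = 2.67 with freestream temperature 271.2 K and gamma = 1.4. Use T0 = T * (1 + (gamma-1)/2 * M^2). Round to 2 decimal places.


Step 1: (gamma-1)/2 = 0.2
Step 2: M^2 = 7.1289
Step 3: 1 + 0.2 * 7.1289 = 2.42578
Step 4: T0 = 271.2 * 2.42578 = 657.87 K

657.87


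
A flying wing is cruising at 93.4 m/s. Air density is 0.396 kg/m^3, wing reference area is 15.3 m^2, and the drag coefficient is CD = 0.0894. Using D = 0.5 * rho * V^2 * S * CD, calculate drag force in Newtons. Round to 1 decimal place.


Step 1: Dynamic pressure q = 0.5 * 0.396 * 93.4^2 = 1727.2649 Pa
Step 2: Drag D = q * S * CD = 1727.2649 * 15.3 * 0.0894
Step 3: D = 2362.6 N

2362.6


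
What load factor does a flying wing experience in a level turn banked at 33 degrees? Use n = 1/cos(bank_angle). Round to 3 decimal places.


Step 1: Convert 33 degrees to radians = 0.575959
Step 2: cos(33 deg) = 0.838671
Step 3: n = 1 / 0.838671 = 1.192

1.192


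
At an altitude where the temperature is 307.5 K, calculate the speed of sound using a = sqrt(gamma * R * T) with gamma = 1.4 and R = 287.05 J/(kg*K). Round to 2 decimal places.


Step 1: gamma * R * T = 1.4 * 287.05 * 307.5 = 123575.025
Step 2: a = sqrt(123575.025) = 351.53 m/s

351.53


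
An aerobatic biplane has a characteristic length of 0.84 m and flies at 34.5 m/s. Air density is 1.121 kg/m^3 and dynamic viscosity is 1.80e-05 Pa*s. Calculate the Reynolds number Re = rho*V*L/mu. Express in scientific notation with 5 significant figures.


Step 1: Numerator = rho * V * L = 1.121 * 34.5 * 0.84 = 32.48658
Step 2: Re = 32.48658 / 1.80e-05
Step 3: Re = 1.8048e+06

1.8048e+06


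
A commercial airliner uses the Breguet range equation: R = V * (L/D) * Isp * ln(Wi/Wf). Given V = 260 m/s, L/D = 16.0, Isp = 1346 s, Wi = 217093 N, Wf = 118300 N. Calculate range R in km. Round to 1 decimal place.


Step 1: Coefficient = V * (L/D) * Isp = 260 * 16.0 * 1346 = 5599360.0 m
Step 2: Wi/Wf = 217093 / 118300 = 1.835106
Step 3: ln(1.835106) = 0.607102
Step 4: R = 5599360.0 * 0.607102 = 3399383.0 m = 3399.4 km

3399.4


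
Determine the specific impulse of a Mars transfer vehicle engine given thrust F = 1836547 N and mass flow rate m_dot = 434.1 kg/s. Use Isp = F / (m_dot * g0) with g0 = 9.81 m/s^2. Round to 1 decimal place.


Step 1: m_dot * g0 = 434.1 * 9.81 = 4258.52
Step 2: Isp = 1836547 / 4258.52 = 431.3 s

431.3


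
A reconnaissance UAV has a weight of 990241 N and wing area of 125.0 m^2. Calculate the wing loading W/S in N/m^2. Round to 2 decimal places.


Step 1: Wing loading = W / S = 990241 / 125.0
Step 2: Wing loading = 7921.93 N/m^2

7921.93


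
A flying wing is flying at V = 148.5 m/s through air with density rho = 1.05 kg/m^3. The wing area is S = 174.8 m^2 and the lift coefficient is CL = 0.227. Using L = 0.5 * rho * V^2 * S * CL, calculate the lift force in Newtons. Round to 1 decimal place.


Step 1: Calculate dynamic pressure q = 0.5 * 1.05 * 148.5^2 = 0.5 * 1.05 * 22052.25 = 11577.4312 Pa
Step 2: Multiply by wing area and lift coefficient: L = 11577.4312 * 174.8 * 0.227
Step 3: L = 2023734.9825 * 0.227 = 459387.8 N

459387.8


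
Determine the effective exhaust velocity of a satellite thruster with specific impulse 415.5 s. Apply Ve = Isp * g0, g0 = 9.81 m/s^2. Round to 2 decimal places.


Step 1: Ve = Isp * g0 = 415.5 * 9.81
Step 2: Ve = 4076.06 m/s

4076.06


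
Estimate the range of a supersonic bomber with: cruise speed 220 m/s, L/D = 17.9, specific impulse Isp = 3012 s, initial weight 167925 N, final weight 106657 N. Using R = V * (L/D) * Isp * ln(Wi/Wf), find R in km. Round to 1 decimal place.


Step 1: Coefficient = V * (L/D) * Isp = 220 * 17.9 * 3012 = 11861256.0 m
Step 2: Wi/Wf = 167925 / 106657 = 1.57444
Step 3: ln(1.57444) = 0.453899
Step 4: R = 11861256.0 * 0.453899 = 5383816.7 m = 5383.8 km

5383.8


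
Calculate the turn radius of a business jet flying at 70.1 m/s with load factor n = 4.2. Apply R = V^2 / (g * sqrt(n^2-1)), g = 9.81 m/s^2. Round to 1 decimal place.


Step 1: V^2 = 70.1^2 = 4914.01
Step 2: n^2 - 1 = 4.2^2 - 1 = 16.64
Step 3: sqrt(16.64) = 4.079216
Step 4: R = 4914.01 / (9.81 * 4.079216) = 122.8 m

122.8


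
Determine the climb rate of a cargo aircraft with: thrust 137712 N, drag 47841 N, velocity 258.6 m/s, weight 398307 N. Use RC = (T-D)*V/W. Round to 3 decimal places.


Step 1: Excess thrust = T - D = 137712 - 47841 = 89871 N
Step 2: Excess power = 89871 * 258.6 = 23240640.6 W
Step 3: RC = 23240640.6 / 398307 = 58.349 m/s

58.349


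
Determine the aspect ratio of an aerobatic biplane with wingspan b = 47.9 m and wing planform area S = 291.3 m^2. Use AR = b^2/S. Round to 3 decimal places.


Step 1: b^2 = 47.9^2 = 2294.41
Step 2: AR = 2294.41 / 291.3 = 7.876

7.876


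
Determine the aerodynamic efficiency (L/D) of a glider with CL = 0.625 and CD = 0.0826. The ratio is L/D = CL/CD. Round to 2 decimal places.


Step 1: L/D = CL / CD = 0.625 / 0.0826
Step 2: L/D = 7.57

7.57


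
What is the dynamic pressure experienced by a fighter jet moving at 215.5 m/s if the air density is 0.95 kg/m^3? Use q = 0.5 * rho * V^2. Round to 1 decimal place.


Step 1: V^2 = 215.5^2 = 46440.25
Step 2: q = 0.5 * 0.95 * 46440.25
Step 3: q = 22059.1 Pa

22059.1


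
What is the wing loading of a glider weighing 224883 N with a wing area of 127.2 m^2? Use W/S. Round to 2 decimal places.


Step 1: Wing loading = W / S = 224883 / 127.2
Step 2: Wing loading = 1767.95 N/m^2

1767.95


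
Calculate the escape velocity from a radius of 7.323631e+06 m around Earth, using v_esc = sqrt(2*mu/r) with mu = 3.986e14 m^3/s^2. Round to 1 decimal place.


Step 1: 2*mu/r = 2 * 3.986e14 / 7.323631e+06 = 108853108.5195
Step 2: v_esc = sqrt(108853108.5195) = 10433.3 m/s

10433.3


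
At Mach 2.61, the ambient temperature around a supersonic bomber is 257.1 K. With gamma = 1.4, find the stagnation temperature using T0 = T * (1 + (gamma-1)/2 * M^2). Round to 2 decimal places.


Step 1: (gamma-1)/2 = 0.2
Step 2: M^2 = 6.8121
Step 3: 1 + 0.2 * 6.8121 = 2.36242
Step 4: T0 = 257.1 * 2.36242 = 607.38 K

607.38


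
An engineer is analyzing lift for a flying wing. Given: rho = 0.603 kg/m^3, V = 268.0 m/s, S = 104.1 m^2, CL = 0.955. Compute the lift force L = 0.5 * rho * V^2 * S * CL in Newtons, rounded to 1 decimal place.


Step 1: Calculate dynamic pressure q = 0.5 * 0.603 * 268.0^2 = 0.5 * 0.603 * 71824.0 = 21654.936 Pa
Step 2: Multiply by wing area and lift coefficient: L = 21654.936 * 104.1 * 0.955
Step 3: L = 2254278.8376 * 0.955 = 2152836.3 N

2152836.3


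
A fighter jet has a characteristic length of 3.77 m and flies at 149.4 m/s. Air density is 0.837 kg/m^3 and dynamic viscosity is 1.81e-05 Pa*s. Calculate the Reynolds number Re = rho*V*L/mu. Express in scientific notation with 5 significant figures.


Step 1: Numerator = rho * V * L = 0.837 * 149.4 * 3.77 = 471.430206
Step 2: Re = 471.430206 / 1.81e-05
Step 3: Re = 2.6046e+07

2.6046e+07


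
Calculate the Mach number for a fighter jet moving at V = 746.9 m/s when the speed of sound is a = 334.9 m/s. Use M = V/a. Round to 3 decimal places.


Step 1: M = V / a = 746.9 / 334.9
Step 2: M = 2.230

2.230


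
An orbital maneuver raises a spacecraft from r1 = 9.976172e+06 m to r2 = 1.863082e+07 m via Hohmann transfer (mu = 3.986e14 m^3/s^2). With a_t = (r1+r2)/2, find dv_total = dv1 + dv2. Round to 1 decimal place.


Step 1: Transfer semi-major axis a_t = (9.976172e+06 + 1.863082e+07) / 2 = 1.430350e+07 m
Step 2: v1 (circular at r1) = sqrt(mu/r1) = 6321.01 m/s
Step 3: v_t1 = sqrt(mu*(2/r1 - 1/a_t)) = 7214.09 m/s
Step 4: dv1 = |7214.09 - 6321.01| = 893.08 m/s
Step 5: v2 (circular at r2) = 4625.44 m/s, v_t2 = 3862.9 m/s
Step 6: dv2 = |4625.44 - 3862.9| = 762.54 m/s
Step 7: Total delta-v = 893.08 + 762.54 = 1655.6 m/s

1655.6


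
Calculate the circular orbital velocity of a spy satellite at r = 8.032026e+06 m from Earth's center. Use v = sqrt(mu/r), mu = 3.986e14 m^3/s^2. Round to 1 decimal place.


Step 1: mu / r = 3.986e14 / 8.032026e+06 = 49626333.3809
Step 2: v = sqrt(49626333.3809) = 7044.6 m/s

7044.6


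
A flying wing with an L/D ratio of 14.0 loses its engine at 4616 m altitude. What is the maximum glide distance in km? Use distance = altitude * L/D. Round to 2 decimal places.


Step 1: Glide distance = altitude * L/D = 4616 * 14.0 = 64624.0 m
Step 2: Convert to km: 64624.0 / 1000 = 64.62 km

64.62


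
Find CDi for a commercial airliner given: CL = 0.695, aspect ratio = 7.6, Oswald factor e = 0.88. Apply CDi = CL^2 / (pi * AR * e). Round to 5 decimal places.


Step 1: CL^2 = 0.695^2 = 0.483025
Step 2: pi * AR * e = 3.14159 * 7.6 * 0.88 = 21.010972
Step 3: CDi = 0.483025 / 21.010972 = 0.02299

0.02299


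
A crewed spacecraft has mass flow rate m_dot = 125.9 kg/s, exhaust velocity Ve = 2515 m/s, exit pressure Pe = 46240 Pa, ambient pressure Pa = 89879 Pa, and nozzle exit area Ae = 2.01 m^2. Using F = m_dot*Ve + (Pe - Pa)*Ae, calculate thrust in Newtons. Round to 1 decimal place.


Step 1: Momentum thrust = m_dot * Ve = 125.9 * 2515 = 316638.5 N
Step 2: Pressure thrust = (Pe - Pa) * Ae = (46240 - 89879) * 2.01 = -87714.39 N
Step 3: Total thrust F = 316638.5 + -87714.39 = 228924.1 N

228924.1


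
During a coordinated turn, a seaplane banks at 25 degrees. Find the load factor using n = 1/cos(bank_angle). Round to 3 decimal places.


Step 1: Convert 25 degrees to radians = 0.436332
Step 2: cos(25 deg) = 0.906308
Step 3: n = 1 / 0.906308 = 1.103

1.103


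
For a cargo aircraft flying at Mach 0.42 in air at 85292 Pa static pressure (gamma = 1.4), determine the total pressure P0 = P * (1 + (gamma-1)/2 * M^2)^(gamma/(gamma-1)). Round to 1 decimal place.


Step 1: (gamma-1)/2 * M^2 = 0.2 * 0.1764 = 0.03528
Step 2: 1 + 0.03528 = 1.03528
Step 3: Exponent gamma/(gamma-1) = 3.5
Step 4: P0 = 85292 * 1.03528^3.5 = 96296.5 Pa

96296.5


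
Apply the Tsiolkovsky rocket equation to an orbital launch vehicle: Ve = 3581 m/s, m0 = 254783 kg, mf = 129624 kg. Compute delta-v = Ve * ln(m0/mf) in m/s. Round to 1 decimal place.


Step 1: Mass ratio m0/mf = 254783 / 129624 = 1.965554
Step 2: ln(1.965554) = 0.675774
Step 3: delta-v = 3581 * 0.675774 = 2419.9 m/s

2419.9


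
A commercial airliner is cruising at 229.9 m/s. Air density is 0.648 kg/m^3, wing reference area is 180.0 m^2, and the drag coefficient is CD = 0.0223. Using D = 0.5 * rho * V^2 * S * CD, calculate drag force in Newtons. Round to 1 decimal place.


Step 1: Dynamic pressure q = 0.5 * 0.648 * 229.9^2 = 17124.6992 Pa
Step 2: Drag D = q * S * CD = 17124.6992 * 180.0 * 0.0223
Step 3: D = 68738.5 N

68738.5


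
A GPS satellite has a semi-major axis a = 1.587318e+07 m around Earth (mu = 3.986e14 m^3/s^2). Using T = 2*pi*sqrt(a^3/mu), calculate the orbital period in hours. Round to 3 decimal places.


Step 1: a^3 / mu = 3.999372e+21 / 3.986e14 = 1.003355e+07
Step 2: sqrt(1.003355e+07) = 3167.5776 s
Step 3: T = 2*pi * 3167.5776 = 19902.48 s
Step 4: T in hours = 19902.48 / 3600 = 5.528 hours

5.528


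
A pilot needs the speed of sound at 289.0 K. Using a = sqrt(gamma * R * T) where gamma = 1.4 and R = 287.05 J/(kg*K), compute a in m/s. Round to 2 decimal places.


Step 1: gamma * R * T = 1.4 * 287.05 * 289.0 = 116140.43
Step 2: a = sqrt(116140.43) = 340.79 m/s

340.79


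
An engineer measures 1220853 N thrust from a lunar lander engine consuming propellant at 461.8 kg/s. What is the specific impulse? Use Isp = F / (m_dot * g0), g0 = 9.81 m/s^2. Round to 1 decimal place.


Step 1: m_dot * g0 = 461.8 * 9.81 = 4530.26
Step 2: Isp = 1220853 / 4530.26 = 269.5 s

269.5


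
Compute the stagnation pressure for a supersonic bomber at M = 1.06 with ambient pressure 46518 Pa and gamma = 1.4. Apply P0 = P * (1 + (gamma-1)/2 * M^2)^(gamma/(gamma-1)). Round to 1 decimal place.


Step 1: (gamma-1)/2 * M^2 = 0.2 * 1.1236 = 0.22472
Step 2: 1 + 0.22472 = 1.22472
Step 3: Exponent gamma/(gamma-1) = 3.5
Step 4: P0 = 46518 * 1.22472^3.5 = 94569.2 Pa

94569.2


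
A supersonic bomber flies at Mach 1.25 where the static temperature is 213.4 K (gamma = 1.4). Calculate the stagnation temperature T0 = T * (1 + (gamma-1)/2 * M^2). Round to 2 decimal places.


Step 1: (gamma-1)/2 = 0.2
Step 2: M^2 = 1.5625
Step 3: 1 + 0.2 * 1.5625 = 1.3125
Step 4: T0 = 213.4 * 1.3125 = 280.09 K

280.09


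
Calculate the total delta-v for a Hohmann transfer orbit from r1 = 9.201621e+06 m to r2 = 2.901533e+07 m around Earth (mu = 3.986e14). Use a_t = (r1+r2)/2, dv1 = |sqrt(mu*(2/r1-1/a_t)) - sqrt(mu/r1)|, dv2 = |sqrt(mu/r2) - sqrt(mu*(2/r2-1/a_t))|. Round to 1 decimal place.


Step 1: Transfer semi-major axis a_t = (9.201621e+06 + 2.901533e+07) / 2 = 1.910848e+07 m
Step 2: v1 (circular at r1) = sqrt(mu/r1) = 6581.68 m/s
Step 3: v_t1 = sqrt(mu*(2/r1 - 1/a_t)) = 8110.31 m/s
Step 4: dv1 = |8110.31 - 6581.68| = 1528.63 m/s
Step 5: v2 (circular at r2) = 3706.42 m/s, v_t2 = 2572.02 m/s
Step 6: dv2 = |3706.42 - 2572.02| = 1134.4 m/s
Step 7: Total delta-v = 1528.63 + 1134.4 = 2663.0 m/s

2663.0


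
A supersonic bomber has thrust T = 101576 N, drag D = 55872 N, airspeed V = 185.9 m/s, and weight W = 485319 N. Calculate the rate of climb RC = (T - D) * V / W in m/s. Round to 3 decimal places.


Step 1: Excess thrust = T - D = 101576 - 55872 = 45704 N
Step 2: Excess power = 45704 * 185.9 = 8496373.6 W
Step 3: RC = 8496373.6 / 485319 = 17.507 m/s

17.507


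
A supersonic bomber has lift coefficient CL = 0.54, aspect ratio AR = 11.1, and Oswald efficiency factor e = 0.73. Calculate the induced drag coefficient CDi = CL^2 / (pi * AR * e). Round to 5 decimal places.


Step 1: CL^2 = 0.54^2 = 0.2916
Step 2: pi * AR * e = 3.14159 * 11.1 * 0.73 = 25.456325
Step 3: CDi = 0.2916 / 25.456325 = 0.01145

0.01145


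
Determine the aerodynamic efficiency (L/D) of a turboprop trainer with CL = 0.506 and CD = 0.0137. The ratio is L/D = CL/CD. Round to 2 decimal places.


Step 1: L/D = CL / CD = 0.506 / 0.0137
Step 2: L/D = 36.93

36.93


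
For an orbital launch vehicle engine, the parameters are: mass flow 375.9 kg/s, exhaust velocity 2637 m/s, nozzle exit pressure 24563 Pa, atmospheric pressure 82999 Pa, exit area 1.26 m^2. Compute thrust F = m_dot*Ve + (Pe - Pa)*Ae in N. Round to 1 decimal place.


Step 1: Momentum thrust = m_dot * Ve = 375.9 * 2637 = 991248.3 N
Step 2: Pressure thrust = (Pe - Pa) * Ae = (24563 - 82999) * 1.26 = -73629.36 N
Step 3: Total thrust F = 991248.3 + -73629.36 = 917618.9 N

917618.9


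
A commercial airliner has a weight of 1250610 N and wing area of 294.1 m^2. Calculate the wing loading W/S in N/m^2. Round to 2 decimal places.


Step 1: Wing loading = W / S = 1250610 / 294.1
Step 2: Wing loading = 4252.33 N/m^2

4252.33


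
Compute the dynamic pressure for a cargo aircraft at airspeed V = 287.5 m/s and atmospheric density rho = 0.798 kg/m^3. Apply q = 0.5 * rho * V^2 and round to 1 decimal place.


Step 1: V^2 = 287.5^2 = 82656.25
Step 2: q = 0.5 * 0.798 * 82656.25
Step 3: q = 32979.8 Pa

32979.8


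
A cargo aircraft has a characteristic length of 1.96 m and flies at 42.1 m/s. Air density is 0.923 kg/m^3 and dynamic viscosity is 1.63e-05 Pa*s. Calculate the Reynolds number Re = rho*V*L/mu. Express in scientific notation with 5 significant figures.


Step 1: Numerator = rho * V * L = 0.923 * 42.1 * 1.96 = 76.162268
Step 2: Re = 76.162268 / 1.63e-05
Step 3: Re = 4.6725e+06

4.6725e+06


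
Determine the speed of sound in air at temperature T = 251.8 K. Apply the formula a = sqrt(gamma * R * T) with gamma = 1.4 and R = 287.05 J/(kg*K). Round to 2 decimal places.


Step 1: gamma * R * T = 1.4 * 287.05 * 251.8 = 101190.866
Step 2: a = sqrt(101190.866) = 318.11 m/s

318.11
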